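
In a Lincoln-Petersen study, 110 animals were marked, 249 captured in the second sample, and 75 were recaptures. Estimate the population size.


N = M * C / R = 110 * 249 / 75 = 27390 / 75 = 365.20 ≈ 365

365 individuals


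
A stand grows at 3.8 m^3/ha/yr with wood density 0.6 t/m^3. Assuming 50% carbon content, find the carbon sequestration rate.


C = 3.8 * 0.6 * 0.5 = 1.14 t C/ha/yr

1.14 t C/ha/yr


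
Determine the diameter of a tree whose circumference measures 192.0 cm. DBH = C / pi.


DBH = C / pi = 192.0 / 3.141593 = 61.1155 ≈ 61.12 cm

61.12 cm


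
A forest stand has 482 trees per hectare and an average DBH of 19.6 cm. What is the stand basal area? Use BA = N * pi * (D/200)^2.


(D/200)^2 = (19.6/200)^2 = 0.098^2 = 0.009604
Individual BA = 3.141593 * 0.009604 = 0.0301719 m^2
Stand BA = 482 * 0.0301719 = 14.5429 ≈ 14.54 m^2/ha

14.54 m^2/ha


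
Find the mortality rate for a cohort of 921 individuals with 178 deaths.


Mortality rate = 178 / 921 = 0.193268 ≈ 0.1933

0.1933


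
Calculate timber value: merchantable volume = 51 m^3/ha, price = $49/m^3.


Value = 51 * 49 = $2499/ha

$2499/ha


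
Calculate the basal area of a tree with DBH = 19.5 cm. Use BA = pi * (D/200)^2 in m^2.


D/200 = 19.5/200 = 0.0975 m
(D/200)^2 = 0.0975^2 = 0.00950625
BA = 3.141593 * 0.00950625 = 0.0298648 ≈ 0.0299 m^2

0.0299 m^2


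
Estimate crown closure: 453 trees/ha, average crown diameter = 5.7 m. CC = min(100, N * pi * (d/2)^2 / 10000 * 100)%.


(d/2)^2 = (5.7/2)^2 = 2.85^2 = 8.1225
Crown area = 3.141593 * 8.1225 = 25.5176 m^2
N * area / 10000 * 100 = 453 * 25.5176 / 10000 * 100 = 115.595
CC = min(100, 115.595) = 100%

100%


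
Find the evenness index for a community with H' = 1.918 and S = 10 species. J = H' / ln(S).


ln(10) = 2.30259
J = H' / ln(S) = 1.918 / 2.30259 = 0.832975 ≈ 0.8330

0.8330


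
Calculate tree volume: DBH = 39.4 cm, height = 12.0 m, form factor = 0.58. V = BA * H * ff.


(D/200)^2 = (39.4/200)^2 = 0.197^2 = 0.038809
BA = 3.141593 * 0.038809 = 0.121922 m^2
V = 0.121922 * 12.0 * 0.58 = 0.848577 ≈ 0.849 m^3

0.849 m^3


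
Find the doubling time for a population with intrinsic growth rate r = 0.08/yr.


td = ln(2) / 0.08 = 0.693147 / 0.08 = 8.66434 ≈ 8.7 years

8.7 years


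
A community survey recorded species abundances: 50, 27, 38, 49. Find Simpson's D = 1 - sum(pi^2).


Total N = 50 + 27 + 38 + 49 = 164
Per-species terms:
  p = 50/164 = 0.304878; p^2 = 0.304878^2 = 0.092951
  p = 27/164 = 0.164634; p^2 = 0.164634^2 = 0.027104
  p = 38/164 = 0.231707; p^2 = 0.231707^2 = 0.053688
  p = 49/164 = 0.298780; p^2 = 0.298780^2 = 0.089269
sum(p^2) = 0.092951 + 0.027104 + 0.053688 + 0.089269 = 0.263012
D = 1 - 0.263012 = 0.736988 ≈ 0.7370

0.7370


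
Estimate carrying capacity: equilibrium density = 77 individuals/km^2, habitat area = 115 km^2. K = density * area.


K = 77 * 115 = 8855 individuals

8855 individuals


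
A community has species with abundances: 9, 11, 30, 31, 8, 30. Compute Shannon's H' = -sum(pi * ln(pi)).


Total N = 9 + 11 + 30 + 31 + 8 + 30 = 119
Per-species terms:
  p = 9/119 = 0.075630; ln(p) = -2.581902; p*ln(p) = 0.075630 * (-2.581902) = -0.195269
  p = 11/119 = 0.092437; ln(p) = -2.381228; p*ln(p) = 0.092437 * (-2.381228) = -0.220114
  p = 30/119 = 0.252101; ln(p) = -1.377925; p*ln(p) = 0.252101 * (-1.377925) = -0.347376
  p = 31/119 = 0.260504; ln(p) = -1.345137; p*ln(p) = 0.260504 * (-1.345137) = -0.350414
  p = 8/119 = 0.067227; ln(p) = -2.699680; p*ln(p) = 0.067227 * (-2.699680) = -0.181491
  p = 30/119 = 0.252101; ln(p) = -1.377925; p*ln(p) = 0.252101 * (-1.377925) = -0.347376
sum(p*ln(p)) = (-0.195269) + (-0.220114) + (-0.347376) + (-0.350414) + (-0.181491) + (-0.347376) = -1.642040
H' = -(-1.642040) = 1.642040 ≈ 1.6420

1.6420


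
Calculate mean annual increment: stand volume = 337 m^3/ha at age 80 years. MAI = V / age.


MAI = 337 / 80 = 4.2125 ≈ 4.21 m^3/ha/yr

4.21 m^3/ha/yr


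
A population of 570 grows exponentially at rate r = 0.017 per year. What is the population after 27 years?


r*t = 0.017 * 27 = 0.459
exp(0.459) = 1.58249
N = 570 * 1.58249 = 902.019 ≈ 902

902


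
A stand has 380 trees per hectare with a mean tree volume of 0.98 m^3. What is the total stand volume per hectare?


V_stand = 380 * 0.98 = 372.4 m^3/ha

372.4 m^3/ha


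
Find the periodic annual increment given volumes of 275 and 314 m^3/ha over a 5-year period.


PAI = (V2 - V1) / period = (314 - 275) / 5 = 39 / 5 = 7.80 m^3/ha/yr

7.80 m^3/ha/yr


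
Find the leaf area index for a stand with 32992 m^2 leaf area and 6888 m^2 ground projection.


LAI = 32992 / 6888 = 4.7898 ≈ 4.79

4.79


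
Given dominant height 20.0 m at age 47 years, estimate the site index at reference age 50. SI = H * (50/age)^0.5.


50/47 = 1.06383
(1.06383)^0.5 = 1.03142
SI = 20.0 * 1.03142 = 20.6284 ≈ 20.6 m

20.6 m


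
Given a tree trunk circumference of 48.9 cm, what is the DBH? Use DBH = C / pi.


DBH = C / pi = 48.9 / 3.141593 = 15.5654 ≈ 15.57 cm

15.57 cm


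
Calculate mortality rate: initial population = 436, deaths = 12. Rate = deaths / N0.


Mortality rate = 12 / 436 = 0.027523 ≈ 0.0275

0.0275


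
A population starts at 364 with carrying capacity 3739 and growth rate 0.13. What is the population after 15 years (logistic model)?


(K - N0)/N0 = (3739 - 364)/364 = 3375/364 = 9.27198
r*t = 0.13 * 15 = 1.95; exp(-1.95) = 0.142274
9.27198 * 0.142274 = 1.31916
1 + 1.31916 = 2.31916
N = 3739 / 2.31916 = 1612.22 ≈ 1612

1612


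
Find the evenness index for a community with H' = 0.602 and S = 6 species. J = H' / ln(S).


ln(6) = 1.79176
J = H' / ln(S) = 0.602 / 1.79176 = 0.335982 ≈ 0.3360

0.3360


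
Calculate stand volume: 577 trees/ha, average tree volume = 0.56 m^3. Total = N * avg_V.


V_stand = 577 * 0.56 = 323.12 ≈ 323.1 m^3/ha

323.1 m^3/ha


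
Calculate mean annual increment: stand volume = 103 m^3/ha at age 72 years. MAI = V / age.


MAI = 103 / 72 = 1.4306 ≈ 1.43 m^3/ha/yr

1.43 m^3/ha/yr


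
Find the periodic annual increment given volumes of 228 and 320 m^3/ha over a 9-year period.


PAI = (V2 - V1) / period = (320 - 228) / 9 = 92 / 9 = 10.2222 ≈ 10.22 m^3/ha/yr

10.22 m^3/ha/yr


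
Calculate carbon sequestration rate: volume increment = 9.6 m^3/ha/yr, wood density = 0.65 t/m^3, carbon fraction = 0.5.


C = 9.6 * 0.65 * 0.5 = 3.12 t C/ha/yr

3.12 t C/ha/yr


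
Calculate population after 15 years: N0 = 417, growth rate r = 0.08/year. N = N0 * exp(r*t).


r*t = 0.08 * 15 = 1.2
exp(1.2) = 3.32012
N = 417 * 3.32012 = 1384.49 ≈ 1384

1384


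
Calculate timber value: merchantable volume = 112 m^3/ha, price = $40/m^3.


Value = 112 * 40 = $4480/ha

$4480/ha


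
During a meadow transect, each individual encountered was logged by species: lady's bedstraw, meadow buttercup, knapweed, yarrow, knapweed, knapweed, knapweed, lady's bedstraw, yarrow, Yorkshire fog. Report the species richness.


Total individuals logged = 10
Distinct species (count of individuals): lady's bedstraw (2), meadow buttercup (1), knapweed (4), yarrow (2), Yorkshire fog (1)
Species richness = number of distinct species = 5

5


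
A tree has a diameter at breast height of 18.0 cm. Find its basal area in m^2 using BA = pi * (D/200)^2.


D/200 = 18.0/200 = 0.09 m
(D/200)^2 = 0.09^2 = 0.0081
BA = 3.141593 * 0.0081 = 0.0254469 ≈ 0.0254 m^2

0.0254 m^2


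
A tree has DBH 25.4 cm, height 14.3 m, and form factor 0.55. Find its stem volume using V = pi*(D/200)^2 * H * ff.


(D/200)^2 = (25.4/200)^2 = 0.127^2 = 0.016129
BA = 3.141593 * 0.016129 = 0.0506708 m^2
V = 0.0506708 * 14.3 * 0.55 = 0.398526 ≈ 0.399 m^3

0.399 m^3


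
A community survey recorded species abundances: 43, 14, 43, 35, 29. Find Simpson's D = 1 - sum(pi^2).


Total N = 43 + 14 + 43 + 35 + 29 = 164
Per-species terms:
  p = 43/164 = 0.262195; p^2 = 0.262195^2 = 0.068746
  p = 14/164 = 0.085366; p^2 = 0.085366^2 = 0.007287
  p = 43/164 = 0.262195; p^2 = 0.262195^2 = 0.068746
  p = 35/164 = 0.213415; p^2 = 0.213415^2 = 0.045546
  p = 29/164 = 0.176829; p^2 = 0.176829^2 = 0.031268
sum(p^2) = 0.068746 + 0.007287 + 0.068746 + 0.045546 + 0.031268 = 0.221593
D = 1 - 0.221593 = 0.778407 ≈ 0.7784

0.7784


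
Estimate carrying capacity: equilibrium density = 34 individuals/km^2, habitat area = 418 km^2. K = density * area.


K = 34 * 418 = 14212 individuals

14212 individuals


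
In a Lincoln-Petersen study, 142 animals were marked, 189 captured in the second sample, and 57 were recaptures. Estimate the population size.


N = M * C / R = 142 * 189 / 57 = 26838 / 57 = 470.84 ≈ 471

471 individuals


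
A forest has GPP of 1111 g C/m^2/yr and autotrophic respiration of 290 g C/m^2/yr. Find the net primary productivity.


NPP = GPP - Ra = 1111 - 290 = 821 g C/m^2/yr

821 g C/m^2/yr


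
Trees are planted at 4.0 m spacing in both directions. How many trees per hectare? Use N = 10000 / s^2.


N = 10000 / 4.0^2 = 10000 / 16 = 625.000 ≈ 625 trees/ha

625 trees/ha


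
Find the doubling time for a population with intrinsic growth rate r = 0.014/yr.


td = ln(2) / 0.014 = 0.693147 / 0.014 = 49.5105 ≈ 49.5 years

49.5 years


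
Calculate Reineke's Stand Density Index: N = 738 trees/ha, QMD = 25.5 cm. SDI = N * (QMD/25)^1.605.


QMD/25 = 25.5/25 = 1.02
(1.02)^1.605 = exp(1.605 * ln(1.02)) = exp(1.605 * 0.0198026) = exp(0.0317832) = 1.03229
SDI = 738 * 1.03229 = 761.830 ≈ 762

762


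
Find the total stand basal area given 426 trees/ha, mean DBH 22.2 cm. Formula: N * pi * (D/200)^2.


(D/200)^2 = (22.2/200)^2 = 0.111^2 = 0.012321
Individual BA = 3.141593 * 0.012321 = 0.0387076 m^2
Stand BA = 426 * 0.0387076 = 16.4894 ≈ 16.49 m^2/ha

16.49 m^2/ha


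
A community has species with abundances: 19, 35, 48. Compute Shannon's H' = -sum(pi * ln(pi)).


Total N = 19 + 35 + 48 = 102
Per-species terms:
  p = 19/102 = 0.186275; ln(p) = -1.680531; p*ln(p) = 0.186275 * (-1.680531) = -0.313041
  p = 35/102 = 0.343137; ln(p) = -1.069625; p*ln(p) = 0.343137 * (-1.069625) = -0.367028
  p = 48/102 = 0.470588; ln(p) = -0.753772; p*ln(p) = 0.470588 * (-0.753772) = -0.354716
sum(p*ln(p)) = (-0.313041) + (-0.367028) + (-0.354716) = -1.034785
H' = -(-1.034785) = 1.034785 ≈ 1.0348

1.0348


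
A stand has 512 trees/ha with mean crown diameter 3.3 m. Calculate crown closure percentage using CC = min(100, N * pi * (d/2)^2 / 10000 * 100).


(d/2)^2 = (3.3/2)^2 = 1.65^2 = 2.7225
Crown area = 3.141593 * 2.7225 = 8.55299 m^2
N * area / 10000 * 100 = 512 * 8.55299 / 10000 * 100 = 43.7913
CC = min(100, 43.7913) = 43.7913 ≈ 43.8%

43.8%


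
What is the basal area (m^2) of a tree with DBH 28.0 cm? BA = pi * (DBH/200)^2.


D/200 = 28.0/200 = 0.14 m
(D/200)^2 = 0.14^2 = 0.0196
BA = 3.141593 * 0.0196 = 0.0615752 ≈ 0.0616 m^2

0.0616 m^2


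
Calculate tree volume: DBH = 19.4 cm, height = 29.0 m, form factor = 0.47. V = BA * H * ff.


(D/200)^2 = (19.4/200)^2 = 0.097^2 = 0.009409
BA = 3.141593 * 0.009409 = 0.0295592 m^2
V = 0.0295592 * 29.0 * 0.47 = 0.402892 ≈ 0.403 m^3

0.403 m^3


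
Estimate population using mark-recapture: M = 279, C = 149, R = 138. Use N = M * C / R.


N = M * C / R = 279 * 149 / 138 = 41571 / 138 = 301.24 ≈ 301

301 individuals


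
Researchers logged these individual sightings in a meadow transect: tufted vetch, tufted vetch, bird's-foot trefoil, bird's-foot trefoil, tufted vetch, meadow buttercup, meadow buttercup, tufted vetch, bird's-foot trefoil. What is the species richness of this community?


Total individuals logged = 9
Distinct species (count of individuals): tufted vetch (4), bird's-foot trefoil (3), meadow buttercup (2)
Species richness = number of distinct species = 3

3


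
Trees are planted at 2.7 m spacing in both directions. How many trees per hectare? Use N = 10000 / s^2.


N = 10000 / 2.7^2 = 10000 / 7.29 = 1371.74 ≈ 1372 trees/ha

1372 trees/ha


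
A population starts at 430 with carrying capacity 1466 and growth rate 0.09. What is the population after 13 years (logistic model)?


(K - N0)/N0 = (1466 - 430)/430 = 1036/430 = 2.40930
r*t = 0.09 * 13 = 1.17; exp(-1.17) = 0.310367
2.40930 * 0.310367 = 0.747767
1 + 0.747767 = 1.74777
N = 1466 / 1.74777 = 838.783 ≈ 839

839


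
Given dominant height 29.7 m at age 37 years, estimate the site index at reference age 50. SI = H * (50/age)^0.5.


50/37 = 1.35135
(1.35135)^0.5 = 1.16248
SI = 29.7 * 1.16248 = 34.5257 ≈ 34.5 m

34.5 m


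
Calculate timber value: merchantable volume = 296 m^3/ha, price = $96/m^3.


Value = 296 * 96 = $28416/ha

$28416/ha


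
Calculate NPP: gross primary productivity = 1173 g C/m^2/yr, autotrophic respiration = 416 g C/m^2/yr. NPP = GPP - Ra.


NPP = GPP - Ra = 1173 - 416 = 757 g C/m^2/yr

757 g C/m^2/yr


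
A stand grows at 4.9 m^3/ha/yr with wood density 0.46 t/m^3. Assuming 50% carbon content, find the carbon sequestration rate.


C = 4.9 * 0.46 * 0.5 = 1.127 ≈ 1.13 t C/ha/yr

1.13 t C/ha/yr


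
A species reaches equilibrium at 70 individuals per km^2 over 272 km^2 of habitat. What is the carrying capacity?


K = 70 * 272 = 19040 individuals

19040 individuals


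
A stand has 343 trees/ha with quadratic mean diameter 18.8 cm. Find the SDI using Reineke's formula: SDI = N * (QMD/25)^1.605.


QMD/25 = 18.8/25 = 0.752
(0.752)^1.605 = exp(1.605 * ln(0.752)) = exp(1.605 * (-0.285019)) = exp(-0.457455) = 0.632892
SDI = 343 * 0.632892 = 217.082 ≈ 217

217


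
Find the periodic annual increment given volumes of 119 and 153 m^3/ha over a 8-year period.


PAI = (V2 - V1) / period = (153 - 119) / 8 = 34 / 8 = 4.25 m^3/ha/yr

4.25 m^3/ha/yr


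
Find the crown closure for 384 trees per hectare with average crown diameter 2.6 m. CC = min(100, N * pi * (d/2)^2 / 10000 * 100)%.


(d/2)^2 = (2.6/2)^2 = 1.3^2 = 1.69
Crown area = 3.141593 * 1.69 = 5.30929 m^2
N * area / 10000 * 100 = 384 * 5.30929 / 10000 * 100 = 20.3877
CC = min(100, 20.3877) = 20.3877 ≈ 20.4%

20.4%


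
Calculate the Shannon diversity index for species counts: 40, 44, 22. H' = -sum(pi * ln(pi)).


Total N = 40 + 44 + 22 = 106
Per-species terms:
  p = 40/106 = 0.377358; ln(p) = -0.974561; p*ln(p) = 0.377358 * (-0.974561) = -0.367758
  p = 44/106 = 0.415094; ln(p) = -0.879250; p*ln(p) = 0.415094 * (-0.879250) = -0.364971
  p = 22/106 = 0.207547; ln(p) = -1.572397; p*ln(p) = 0.207547 * (-1.572397) = -0.326346
sum(p*ln(p)) = (-0.367758) + (-0.364971) + (-0.326346) = -1.059075
H' = -(-1.059075) = 1.059075 ≈ 1.0591

1.0591


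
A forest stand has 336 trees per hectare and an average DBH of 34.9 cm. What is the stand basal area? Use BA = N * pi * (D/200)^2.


(D/200)^2 = (34.9/200)^2 = 0.1745^2 = 0.03045025
Individual BA = 3.141593 * 0.03045025 = 0.0956623 m^2
Stand BA = 336 * 0.0956623 = 32.1425 ≈ 32.14 m^2/ha

32.14 m^2/ha


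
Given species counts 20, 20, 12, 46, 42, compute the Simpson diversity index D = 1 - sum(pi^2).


Total N = 20 + 20 + 12 + 46 + 42 = 140
Per-species terms:
  p = 20/140 = 0.142857; p^2 = 0.142857^2 = 0.020408
  p = 20/140 = 0.142857; p^2 = 0.142857^2 = 0.020408
  p = 12/140 = 0.085714; p^2 = 0.085714^2 = 0.007347
  p = 46/140 = 0.328571; p^2 = 0.328571^2 = 0.107959
  p = 42/140 = 0.300000; p^2 = 0.300000^2 = 0.090000
sum(p^2) = 0.020408 + 0.020408 + 0.007347 + 0.107959 + 0.090000 = 0.246122
D = 1 - 0.246122 = 0.753878 ≈ 0.7539

0.7539


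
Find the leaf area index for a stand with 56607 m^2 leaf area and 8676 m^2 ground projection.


LAI = 56607 / 8676 = 6.5246 ≈ 6.52

6.52


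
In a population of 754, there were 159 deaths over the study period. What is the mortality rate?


Mortality rate = 159 / 754 = 0.210875 ≈ 0.2109

0.2109


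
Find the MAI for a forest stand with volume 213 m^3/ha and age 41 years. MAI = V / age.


MAI = 213 / 41 = 5.1951 ≈ 5.20 m^3/ha/yr

5.20 m^3/ha/yr


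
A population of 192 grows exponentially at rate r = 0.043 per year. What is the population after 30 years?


r*t = 0.043 * 30 = 1.29
exp(1.29) = 3.63279
N = 192 * 3.63279 = 697.496 ≈ 697

697


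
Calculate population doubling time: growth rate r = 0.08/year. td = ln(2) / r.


td = ln(2) / 0.08 = 0.693147 / 0.08 = 8.66434 ≈ 8.7 years

8.7 years


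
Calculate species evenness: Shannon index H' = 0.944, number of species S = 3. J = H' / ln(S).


ln(3) = 1.09861
J = H' / ln(S) = 0.944 / 1.09861 = 0.859268 ≈ 0.8593

0.8593


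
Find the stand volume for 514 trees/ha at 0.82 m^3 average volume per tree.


V_stand = 514 * 0.82 = 421.48 ≈ 421.5 m^3/ha

421.5 m^3/ha


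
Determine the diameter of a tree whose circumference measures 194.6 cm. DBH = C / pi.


DBH = C / pi = 194.6 / 3.141593 = 61.9431 ≈ 61.94 cm

61.94 cm


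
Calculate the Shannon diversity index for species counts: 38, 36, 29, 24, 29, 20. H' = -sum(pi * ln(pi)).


Total N = 38 + 36 + 29 + 24 + 29 + 20 = 176
Per-species terms:
  p = 38/176 = 0.215909; ln(p) = -1.532898; p*ln(p) = 0.215909 * (-1.532898) = -0.330966
  p = 36/176 = 0.204545; ln(p) = -1.586967; p*ln(p) = 0.204545 * (-1.586967) = -0.324606
  p = 29/176 = 0.164773; ln(p) = -1.803187; p*ln(p) = 0.164773 * (-1.803187) = -0.297117
  p = 24/176 = 0.136364; ln(p) = -1.992427; p*ln(p) = 0.136364 * (-1.992427) = -0.271695
  p = 29/176 = 0.164773; ln(p) = -1.803187; p*ln(p) = 0.164773 * (-1.803187) = -0.297117
  p = 20/176 = 0.113636; ln(p) = -2.174755; p*ln(p) = 0.113636 * (-2.174755) = -0.247130
sum(p*ln(p)) = (-0.330966) + (-0.324606) + (-0.297117) + (-0.271695) + (-0.297117) + (-0.247130) = -1.768631
H' = -(-1.768631) = 1.768631 ≈ 1.7686

1.7686


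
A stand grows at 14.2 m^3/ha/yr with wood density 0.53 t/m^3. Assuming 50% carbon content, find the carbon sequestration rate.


C = 14.2 * 0.53 * 0.5 = 3.763 ≈ 3.76 t C/ha/yr

3.76 t C/ha/yr


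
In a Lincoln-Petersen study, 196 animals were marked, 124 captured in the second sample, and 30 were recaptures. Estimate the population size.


N = M * C / R = 196 * 124 / 30 = 24304 / 30 = 810.13 ≈ 810

810 individuals


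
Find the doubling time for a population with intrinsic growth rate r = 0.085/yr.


td = ln(2) / 0.085 = 0.693147 / 0.085 = 8.15467 ≈ 8.2 years

8.2 years


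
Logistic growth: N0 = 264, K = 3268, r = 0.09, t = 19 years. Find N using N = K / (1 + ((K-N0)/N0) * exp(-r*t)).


(K - N0)/N0 = (3268 - 264)/264 = 3004/264 = 11.3788
r*t = 0.09 * 19 = 1.71; exp(-1.71) = 0.180866
11.3788 * 0.180866 = 2.05804
1 + 2.05804 = 3.05804
N = 3268 / 3.05804 = 1068.66 ≈ 1069

1069


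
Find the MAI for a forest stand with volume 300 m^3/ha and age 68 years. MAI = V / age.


MAI = 300 / 68 = 4.4118 ≈ 4.41 m^3/ha/yr

4.41 m^3/ha/yr


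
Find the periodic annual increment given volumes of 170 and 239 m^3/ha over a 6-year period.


PAI = (V2 - V1) / period = (239 - 170) / 6 = 69 / 6 = 11.50 m^3/ha/yr

11.50 m^3/ha/yr


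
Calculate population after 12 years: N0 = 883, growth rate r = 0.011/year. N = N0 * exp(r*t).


r*t = 0.011 * 12 = 0.132
exp(0.132) = 1.14111
N = 883 * 1.14111 = 1007.60 ≈ 1008

1008


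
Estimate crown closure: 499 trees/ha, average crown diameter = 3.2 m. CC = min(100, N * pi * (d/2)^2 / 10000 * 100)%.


(d/2)^2 = (3.2/2)^2 = 1.6^2 = 2.56
Crown area = 3.141593 * 2.56 = 8.04248 m^2
N * area / 10000 * 100 = 499 * 8.04248 / 10000 * 100 = 40.1320
CC = min(100, 40.1320) = 40.1320 ≈ 40.1%

40.1%


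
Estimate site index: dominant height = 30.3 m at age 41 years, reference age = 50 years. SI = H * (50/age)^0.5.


50/41 = 1.21951
(1.21951)^0.5 = 1.10431
SI = 30.3 * 1.10431 = 33.4606 ≈ 33.5 m

33.5 m


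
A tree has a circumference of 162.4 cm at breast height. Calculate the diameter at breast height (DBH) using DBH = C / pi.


DBH = C / pi = 162.4 / 3.141593 = 51.6935 ≈ 51.69 cm

51.69 cm


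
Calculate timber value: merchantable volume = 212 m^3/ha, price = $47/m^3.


Value = 212 * 47 = $9964/ha

$9964/ha


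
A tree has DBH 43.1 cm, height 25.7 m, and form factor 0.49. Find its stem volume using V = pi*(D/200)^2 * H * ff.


(D/200)^2 = (43.1/200)^2 = 0.2155^2 = 0.04644025
BA = 3.141593 * 0.04644025 = 0.145896 m^2
V = 0.145896 * 25.7 * 0.49 = 1.83727 ≈ 1.837 m^3

1.837 m^3


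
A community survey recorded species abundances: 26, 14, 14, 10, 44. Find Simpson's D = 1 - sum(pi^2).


Total N = 26 + 14 + 14 + 10 + 44 = 108
Per-species terms:
  p = 26/108 = 0.240741; p^2 = 0.240741^2 = 0.057956
  p = 14/108 = 0.129630; p^2 = 0.129630^2 = 0.016804
  p = 14/108 = 0.129630; p^2 = 0.129630^2 = 0.016804
  p = 10/108 = 0.092593; p^2 = 0.092593^2 = 0.008573
  p = 44/108 = 0.407407; p^2 = 0.407407^2 = 0.165980
sum(p^2) = 0.057956 + 0.016804 + 0.016804 + 0.008573 + 0.165980 = 0.266117
D = 1 - 0.266117 = 0.733883 ≈ 0.7339

0.7339


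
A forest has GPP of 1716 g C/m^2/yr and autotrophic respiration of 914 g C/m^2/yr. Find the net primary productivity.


NPP = GPP - Ra = 1716 - 914 = 802 g C/m^2/yr

802 g C/m^2/yr


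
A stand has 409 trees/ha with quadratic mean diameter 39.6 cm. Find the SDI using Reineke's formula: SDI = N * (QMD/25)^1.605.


QMD/25 = 39.6/25 = 1.584
(1.584)^1.605 = exp(1.605 * ln(1.584)) = exp(1.605 * 0.459953) = exp(0.738225) = 2.09222
SDI = 409 * 2.09222 = 855.718 ≈ 856

856


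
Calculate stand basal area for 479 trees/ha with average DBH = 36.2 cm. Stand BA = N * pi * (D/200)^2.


(D/200)^2 = (36.2/200)^2 = 0.181^2 = 0.032761
Individual BA = 3.141593 * 0.032761 = 0.102922 m^2
Stand BA = 479 * 0.102922 = 49.2996 ≈ 49.30 m^2/ha

49.30 m^2/ha


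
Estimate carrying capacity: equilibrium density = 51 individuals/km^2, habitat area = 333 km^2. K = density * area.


K = 51 * 333 = 16983 individuals

16983 individuals


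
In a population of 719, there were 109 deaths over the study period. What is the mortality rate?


Mortality rate = 109 / 719 = 0.151599 ≈ 0.1516

0.1516


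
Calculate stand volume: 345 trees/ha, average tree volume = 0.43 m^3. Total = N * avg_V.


V_stand = 345 * 0.43 = 148.35 ≈ 148.4 m^3/ha

148.4 m^3/ha


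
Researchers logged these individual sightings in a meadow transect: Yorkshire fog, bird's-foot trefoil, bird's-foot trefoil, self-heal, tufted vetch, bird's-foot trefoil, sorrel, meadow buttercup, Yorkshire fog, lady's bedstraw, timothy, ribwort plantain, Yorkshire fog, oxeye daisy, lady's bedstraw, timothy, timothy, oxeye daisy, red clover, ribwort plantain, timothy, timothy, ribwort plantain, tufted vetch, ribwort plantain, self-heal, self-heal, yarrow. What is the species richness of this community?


Total individuals logged = 28
Distinct species (count of individuals): Yorkshire fog (3), bird's-foot trefoil (3), self-heal (3), tufted vetch (2), sorrel (1), meadow buttercup (1), lady's bedstraw (2), timothy (5), ribwort plantain (4), oxeye daisy (2), red clover (1), yarrow (1)
Species richness = number of distinct species = 12

12


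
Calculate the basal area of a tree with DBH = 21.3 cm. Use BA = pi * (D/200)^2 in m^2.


D/200 = 21.3/200 = 0.1065 m
(D/200)^2 = 0.1065^2 = 0.01134225
BA = 3.141593 * 0.01134225 = 0.0356327 ≈ 0.0356 m^2

0.0356 m^2


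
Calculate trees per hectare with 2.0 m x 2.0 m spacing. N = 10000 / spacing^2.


N = 10000 / 2.0^2 = 10000 / 4 = 2500.00 ≈ 2500 trees/ha

2500 trees/ha


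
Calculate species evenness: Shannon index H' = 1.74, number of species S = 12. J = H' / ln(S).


ln(12) = 2.48491
J = H' / ln(S) = 1.74 / 2.48491 = 0.700227 ≈ 0.7002

0.7002


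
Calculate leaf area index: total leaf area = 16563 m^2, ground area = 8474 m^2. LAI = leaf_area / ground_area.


LAI = 16563 / 8474 = 1.9546 ≈ 1.95

1.95


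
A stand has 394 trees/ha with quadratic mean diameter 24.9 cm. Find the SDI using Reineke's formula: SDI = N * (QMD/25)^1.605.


QMD/25 = 24.9/25 = 0.996
(0.996)^1.605 = exp(1.605 * ln(0.996)) = exp(1.605 * (-0.00400802)) = exp(-0.00643287) = 0.993588
SDI = 394 * 0.993588 = 391.474 ≈ 391

391


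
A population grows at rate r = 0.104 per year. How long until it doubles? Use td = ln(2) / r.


td = ln(2) / 0.104 = 0.693147 / 0.104 = 6.66488 ≈ 6.7 years

6.7 years


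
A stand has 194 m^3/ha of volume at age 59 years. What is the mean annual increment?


MAI = 194 / 59 = 3.2881 ≈ 3.29 m^3/ha/yr

3.29 m^3/ha/yr


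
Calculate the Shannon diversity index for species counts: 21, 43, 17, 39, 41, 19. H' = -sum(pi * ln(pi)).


Total N = 21 + 43 + 17 + 39 + 41 + 19 = 180
Per-species terms:
  p = 21/180 = 0.116667; ln(p) = -2.148432; p*ln(p) = 0.116667 * (-2.148432) = -0.250651
  p = 43/180 = 0.238889; ln(p) = -1.431756; p*ln(p) = 0.238889 * (-1.431756) = -0.342031
  p = 17/180 = 0.094444; ln(p) = -2.359748; p*ln(p) = 0.094444 * (-2.359748) = -0.222864
  p = 39/180 = 0.216667; ln(p) = -1.529394; p*ln(p) = 0.216667 * (-1.529394) = -0.331369
  p = 41/180 = 0.227778; ln(p) = -1.479384; p*ln(p) = 0.227778 * (-1.479384) = -0.336971
  p = 19/180 = 0.105556; ln(p) = -2.248514; p*ln(p) = 0.105556 * (-2.248514) = -0.237344
sum(p*ln(p)) = (-0.250651) + (-0.342031) + (-0.222864) + (-0.331369) + (-0.336971) + (-0.237344) = -1.721230
H' = -(-1.721230) = 1.721230 ≈ 1.7212

1.7212


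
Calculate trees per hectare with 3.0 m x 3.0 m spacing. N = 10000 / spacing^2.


N = 10000 / 3.0^2 = 10000 / 9 = 1111.11 ≈ 1111 trees/ha

1111 trees/ha


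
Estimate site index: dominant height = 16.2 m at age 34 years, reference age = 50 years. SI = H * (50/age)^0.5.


50/34 = 1.47059
(1.47059)^0.5 = 1.21268
SI = 16.2 * 1.21268 = 19.6454 ≈ 19.6 m

19.6 m


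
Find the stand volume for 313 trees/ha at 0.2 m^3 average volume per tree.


V_stand = 313 * 0.2 = 62.6 m^3/ha

62.6 m^3/ha


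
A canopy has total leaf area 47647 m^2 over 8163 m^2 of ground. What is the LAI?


LAI = 47647 / 8163 = 5.8369 ≈ 5.84

5.84


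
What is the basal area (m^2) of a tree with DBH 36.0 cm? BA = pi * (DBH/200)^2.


D/200 = 36.0/200 = 0.18 m
(D/200)^2 = 0.18^2 = 0.0324
BA = 3.141593 * 0.0324 = 0.101788 ≈ 0.1018 m^2

0.1018 m^2


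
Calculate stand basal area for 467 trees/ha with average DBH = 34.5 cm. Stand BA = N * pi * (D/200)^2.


(D/200)^2 = (34.5/200)^2 = 0.1725^2 = 0.02975625
Individual BA = 3.141593 * 0.02975625 = 0.0934820 m^2
Stand BA = 467 * 0.0934820 = 43.6561 ≈ 43.66 m^2/ha

43.66 m^2/ha


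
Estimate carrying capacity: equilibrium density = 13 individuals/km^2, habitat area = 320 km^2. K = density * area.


K = 13 * 320 = 4160 individuals

4160 individuals


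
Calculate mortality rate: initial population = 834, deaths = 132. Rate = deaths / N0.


Mortality rate = 132 / 834 = 0.158273 ≈ 0.1583

0.1583


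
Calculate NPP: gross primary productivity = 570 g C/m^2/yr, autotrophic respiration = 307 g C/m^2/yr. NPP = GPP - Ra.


NPP = GPP - Ra = 570 - 307 = 263 g C/m^2/yr

263 g C/m^2/yr


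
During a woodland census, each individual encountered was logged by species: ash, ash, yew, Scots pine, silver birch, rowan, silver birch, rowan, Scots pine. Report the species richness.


Total individuals logged = 9
Distinct species (count of individuals): ash (2), yew (1), Scots pine (2), silver birch (2), rowan (2)
Species richness = number of distinct species = 5

5


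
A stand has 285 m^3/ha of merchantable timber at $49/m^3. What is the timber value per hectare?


Value = 285 * 49 = $13965/ha

$13965/ha


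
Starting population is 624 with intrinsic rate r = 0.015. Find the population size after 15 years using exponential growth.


r*t = 0.015 * 15 = 0.225
exp(0.225) = 1.25232
N = 624 * 1.25232 = 781.448 ≈ 781

781


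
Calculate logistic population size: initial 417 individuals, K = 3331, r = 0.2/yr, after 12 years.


(K - N0)/N0 = (3331 - 417)/417 = 2914/417 = 6.98801
r*t = 0.2 * 12 = 2.4; exp(-2.4) = 0.0907180
6.98801 * 0.0907180 = 0.633938
1 + 0.633938 = 1.63394
N = 3331 / 1.63394 = 2038.63 ≈ 2039

2039


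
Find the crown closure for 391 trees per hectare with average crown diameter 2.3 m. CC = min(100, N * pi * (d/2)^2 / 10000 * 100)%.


(d/2)^2 = (2.3/2)^2 = 1.15^2 = 1.3225
Crown area = 3.141593 * 1.3225 = 4.15476 m^2
N * area / 10000 * 100 = 391 * 4.15476 / 10000 * 100 = 16.2451
CC = min(100, 16.2451) = 16.2451 ≈ 16.2%

16.2%


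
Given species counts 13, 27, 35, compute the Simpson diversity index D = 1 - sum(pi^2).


Total N = 13 + 27 + 35 = 75
Per-species terms:
  p = 13/75 = 0.173333; p^2 = 0.173333^2 = 0.030044
  p = 27/75 = 0.360000; p^2 = 0.360000^2 = 0.129600
  p = 35/75 = 0.466667; p^2 = 0.466667^2 = 0.217778
sum(p^2) = 0.030044 + 0.129600 + 0.217778 = 0.377422
D = 1 - 0.377422 = 0.622578 ≈ 0.6226

0.6226


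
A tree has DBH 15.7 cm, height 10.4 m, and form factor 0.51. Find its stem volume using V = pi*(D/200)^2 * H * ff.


(D/200)^2 = (15.7/200)^2 = 0.0785^2 = 0.00616225
BA = 3.141593 * 0.00616225 = 0.0193593 m^2
V = 0.0193593 * 10.4 * 0.51 = 0.102682 ≈ 0.103 m^3

0.103 m^3


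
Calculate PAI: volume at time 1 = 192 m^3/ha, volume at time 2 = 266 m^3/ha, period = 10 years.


PAI = (V2 - V1) / period = (266 - 192) / 10 = 74 / 10 = 7.40 m^3/ha/yr

7.40 m^3/ha/yr


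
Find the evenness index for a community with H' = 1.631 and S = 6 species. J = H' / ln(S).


ln(6) = 1.79176
J = H' / ln(S) = 1.631 / 1.79176 = 0.910278 ≈ 0.9103

0.9103


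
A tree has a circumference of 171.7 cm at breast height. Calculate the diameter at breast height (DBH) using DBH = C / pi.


DBH = C / pi = 171.7 / 3.141593 = 54.6538 ≈ 54.65 cm

54.65 cm


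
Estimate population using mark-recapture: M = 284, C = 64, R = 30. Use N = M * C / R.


N = M * C / R = 284 * 64 / 30 = 18176 / 30 = 605.87 ≈ 606

606 individuals


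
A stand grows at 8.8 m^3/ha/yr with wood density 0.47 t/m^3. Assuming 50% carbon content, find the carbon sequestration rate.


C = 8.8 * 0.47 * 0.5 = 2.068 ≈ 2.07 t C/ha/yr

2.07 t C/ha/yr


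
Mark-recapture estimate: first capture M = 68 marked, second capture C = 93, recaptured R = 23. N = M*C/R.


N = M * C / R = 68 * 93 / 23 = 6324 / 23 = 274.96 ≈ 275

275 individuals


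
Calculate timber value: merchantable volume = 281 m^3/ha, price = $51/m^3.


Value = 281 * 51 = $14331/ha

$14331/ha


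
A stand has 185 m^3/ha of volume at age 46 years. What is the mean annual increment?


MAI = 185 / 46 = 4.0217 ≈ 4.02 m^3/ha/yr

4.02 m^3/ha/yr


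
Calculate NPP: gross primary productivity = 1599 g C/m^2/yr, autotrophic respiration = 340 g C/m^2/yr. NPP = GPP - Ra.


NPP = GPP - Ra = 1599 - 340 = 1259 g C/m^2/yr

1259 g C/m^2/yr


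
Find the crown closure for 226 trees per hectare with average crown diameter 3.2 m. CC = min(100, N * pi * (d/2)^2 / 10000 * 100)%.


(d/2)^2 = (3.2/2)^2 = 1.6^2 = 2.56
Crown area = 3.141593 * 2.56 = 8.04248 m^2
N * area / 10000 * 100 = 226 * 8.04248 / 10000 * 100 = 18.1760
CC = min(100, 18.1760) = 18.1760 ≈ 18.2%

18.2%


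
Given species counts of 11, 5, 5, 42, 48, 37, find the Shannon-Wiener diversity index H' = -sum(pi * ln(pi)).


Total N = 11 + 5 + 5 + 42 + 48 + 37 = 148
Per-species terms:
  p = 11/148 = 0.074324; ln(p) = -2.599321; p*ln(p) = 0.074324 * (-2.599321) = -0.193192
  p = 5/148 = 0.033784; ln(p) = -3.387768; p*ln(p) = 0.033784 * (-3.387768) = -0.114452
  p = 5/148 = 0.033784; ln(p) = -3.387768; p*ln(p) = 0.033784 * (-3.387768) = -0.114452
  p = 42/148 = 0.283784; ln(p) = -1.259542; p*ln(p) = 0.283784 * (-1.259542) = -0.357438
  p = 48/148 = 0.324324; ln(p) = -1.126012; p*ln(p) = 0.324324 * (-1.126012) = -0.365193
  p = 37/148 = 0.250000; ln(p) = -1.386294; p*ln(p) = 0.250000 * (-1.386294) = -0.346574
sum(p*ln(p)) = (-0.193192) + (-0.114452) + (-0.114452) + (-0.357438) + (-0.365193) + (-0.346574) = -1.491301
H' = -(-1.491301) = 1.491301 ≈ 1.4913

1.4913


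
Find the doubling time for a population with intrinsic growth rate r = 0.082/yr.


td = ln(2) / 0.082 = 0.693147 / 0.082 = 8.45301 ≈ 8.5 years

8.5 years


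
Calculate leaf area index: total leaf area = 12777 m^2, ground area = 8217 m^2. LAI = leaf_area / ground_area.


LAI = 12777 / 8217 = 1.5549 ≈ 1.55

1.55


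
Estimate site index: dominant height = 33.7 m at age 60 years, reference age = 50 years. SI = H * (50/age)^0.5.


50/60 = 0.833333
(0.833333)^0.5 = 0.912871
SI = 33.7 * 0.912871 = 30.7638 ≈ 30.8 m

30.8 m


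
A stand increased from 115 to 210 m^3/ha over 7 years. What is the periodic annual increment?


PAI = (V2 - V1) / period = (210 - 115) / 7 = 95 / 7 = 13.5714 ≈ 13.57 m^3/ha/yr

13.57 m^3/ha/yr


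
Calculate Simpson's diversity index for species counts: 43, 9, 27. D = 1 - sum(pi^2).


Total N = 43 + 9 + 27 = 79
Per-species terms:
  p = 43/79 = 0.544304; p^2 = 0.544304^2 = 0.296267
  p = 9/79 = 0.113924; p^2 = 0.113924^2 = 0.012979
  p = 27/79 = 0.341772; p^2 = 0.341772^2 = 0.116808
sum(p^2) = 0.296267 + 0.012979 + 0.116808 = 0.426054
D = 1 - 0.426054 = 0.573946 ≈ 0.5739

0.5739


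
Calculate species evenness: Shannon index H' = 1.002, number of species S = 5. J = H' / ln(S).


ln(5) = 1.60944
J = H' / ln(S) = 1.002 / 1.60944 = 0.622577 ≈ 0.6226

0.6226


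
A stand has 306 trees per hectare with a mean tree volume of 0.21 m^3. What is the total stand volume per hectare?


V_stand = 306 * 0.21 = 64.26 ≈ 64.3 m^3/ha

64.3 m^3/ha


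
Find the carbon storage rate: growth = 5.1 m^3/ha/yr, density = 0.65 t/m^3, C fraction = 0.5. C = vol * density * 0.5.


C = 5.1 * 0.65 * 0.5 = 1.6575 ≈ 1.66 t C/ha/yr

1.66 t C/ha/yr


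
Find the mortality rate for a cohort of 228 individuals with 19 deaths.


Mortality rate = 19 / 228 = 0.083333 ≈ 0.0833

0.0833


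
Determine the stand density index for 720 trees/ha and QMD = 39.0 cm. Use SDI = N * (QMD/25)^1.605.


QMD/25 = 39.0/25 = 1.56
(1.56)^1.605 = exp(1.605 * ln(1.56)) = exp(1.605 * 0.444686) = exp(0.713721) = 2.04157
SDI = 720 * 2.04157 = 1469.93 ≈ 1470

1470


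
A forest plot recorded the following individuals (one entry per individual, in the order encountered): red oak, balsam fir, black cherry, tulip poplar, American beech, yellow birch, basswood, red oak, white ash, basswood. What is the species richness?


Total individuals logged = 10
Distinct species (count of individuals): red oak (2), balsam fir (1), black cherry (1), tulip poplar (1), American beech (1), yellow birch (1), basswood (2), white ash (1)
Species richness = number of distinct species = 8

8


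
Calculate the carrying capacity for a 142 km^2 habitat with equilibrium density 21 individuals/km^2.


K = 21 * 142 = 2982 individuals

2982 individuals


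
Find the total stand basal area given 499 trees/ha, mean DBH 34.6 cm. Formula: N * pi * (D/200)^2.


(D/200)^2 = (34.6/200)^2 = 0.173^2 = 0.029929
Individual BA = 3.141593 * 0.029929 = 0.0940247 m^2
Stand BA = 499 * 0.0940247 = 46.9183 ≈ 46.92 m^2/ha

46.92 m^2/ha


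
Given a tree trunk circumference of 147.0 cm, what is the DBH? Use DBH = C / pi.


DBH = C / pi = 147.0 / 3.141593 = 46.7915 ≈ 46.79 cm

46.79 cm


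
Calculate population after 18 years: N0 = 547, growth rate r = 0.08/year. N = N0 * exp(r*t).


r*t = 0.08 * 18 = 1.44
exp(1.44) = 4.22070
N = 547 * 4.22070 = 2308.72 ≈ 2309

2309


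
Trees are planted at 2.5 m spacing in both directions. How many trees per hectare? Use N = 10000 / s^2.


N = 10000 / 2.5^2 = 10000 / 6.25 = 1600.00 ≈ 1600 trees/ha

1600 trees/ha


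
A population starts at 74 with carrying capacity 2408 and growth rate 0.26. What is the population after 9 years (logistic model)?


(K - N0)/N0 = (2408 - 74)/74 = 2334/74 = 31.5405
r*t = 0.26 * 9 = 2.34; exp(-2.34) = 0.0963276
31.5405 * 0.0963276 = 3.03822
1 + 3.03822 = 4.03822
N = 2408 / 4.03822 = 596.302 ≈ 596

596


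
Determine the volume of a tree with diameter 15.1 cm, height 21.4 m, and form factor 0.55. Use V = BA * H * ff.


(D/200)^2 = (15.1/200)^2 = 0.0755^2 = 0.00570025
BA = 3.141593 * 0.00570025 = 0.0179079 m^2
V = 0.0179079 * 21.4 * 0.55 = 0.210776 ≈ 0.211 m^3

0.211 m^3


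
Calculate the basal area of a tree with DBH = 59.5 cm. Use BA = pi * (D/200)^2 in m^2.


D/200 = 59.5/200 = 0.2975 m
(D/200)^2 = 0.2975^2 = 0.08850625
BA = 3.141593 * 0.08850625 = 0.278051 ≈ 0.2781 m^2

0.2781 m^2


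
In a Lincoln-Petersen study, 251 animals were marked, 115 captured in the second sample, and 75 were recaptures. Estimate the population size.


N = M * C / R = 251 * 115 / 75 = 28865 / 75 = 384.87 ≈ 385

385 individuals


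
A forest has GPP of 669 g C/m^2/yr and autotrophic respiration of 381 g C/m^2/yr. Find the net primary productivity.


NPP = GPP - Ra = 669 - 381 = 288 g C/m^2/yr

288 g C/m^2/yr


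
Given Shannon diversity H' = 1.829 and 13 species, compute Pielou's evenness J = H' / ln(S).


ln(13) = 2.56495
J = H' / ln(S) = 1.829 / 2.56495 = 0.713074 ≈ 0.7131

0.7131


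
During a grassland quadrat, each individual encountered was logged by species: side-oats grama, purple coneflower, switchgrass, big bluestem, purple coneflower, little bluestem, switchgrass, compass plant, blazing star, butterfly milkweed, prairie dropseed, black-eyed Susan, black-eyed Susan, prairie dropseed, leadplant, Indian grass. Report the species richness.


Total individuals logged = 16
Distinct species (count of individuals): side-oats grama (1), purple coneflower (2), switchgrass (2), big bluestem (1), little bluestem (1), compass plant (1), blazing star (1), butterfly milkweed (1), prairie dropseed (2), black-eyed Susan (2), leadplant (1), Indian grass (1)
Species richness = number of distinct species = 12

12


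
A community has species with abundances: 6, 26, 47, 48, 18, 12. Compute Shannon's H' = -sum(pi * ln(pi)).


Total N = 6 + 26 + 47 + 48 + 18 + 12 = 157
Per-species terms:
  p = 6/157 = 0.038217; ln(p) = -3.264475; p*ln(p) = 0.038217 * (-3.264475) = -0.124758
  p = 26/157 = 0.165605; ln(p) = -1.798150; p*ln(p) = 0.165605 * (-1.798150) = -0.297783
  p = 47/157 = 0.299363; ln(p) = -1.206098; p*ln(p) = 0.299363 * (-1.206098) = -0.361061
  p = 48/157 = 0.305732; ln(p) = -1.185046; p*ln(p) = 0.305732 * (-1.185046) = -0.362306
  p = 18/157 = 0.114650; ln(p) = -2.165871; p*ln(p) = 0.114650 * (-2.165871) = -0.248317
  p = 12/157 = 0.076433; ln(p) = -2.571341; p*ln(p) = 0.076433 * (-2.571341) = -0.196535
sum(p*ln(p)) = (-0.124758) + (-0.297783) + (-0.361061) + (-0.362306) + (-0.248317) + (-0.196535) = -1.590760
H' = -(-1.590760) = 1.590760 ≈ 1.5908

1.5908


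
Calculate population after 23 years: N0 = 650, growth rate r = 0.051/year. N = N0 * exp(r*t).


r*t = 0.051 * 23 = 1.173
exp(1.173) = 3.23167
N = 650 * 3.23167 = 2100.59 ≈ 2101

2101


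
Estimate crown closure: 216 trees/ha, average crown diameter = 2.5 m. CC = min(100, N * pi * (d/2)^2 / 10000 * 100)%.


(d/2)^2 = (2.5/2)^2 = 1.25^2 = 1.5625
Crown area = 3.141593 * 1.5625 = 4.90874 m^2
N * area / 10000 * 100 = 216 * 4.90874 / 10000 * 100 = 10.6029
CC = min(100, 10.6029) = 10.6029 ≈ 10.6%

10.6%


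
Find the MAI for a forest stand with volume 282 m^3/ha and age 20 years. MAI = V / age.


MAI = 282 / 20 = 14.10 m^3/ha/yr

14.10 m^3/ha/yr


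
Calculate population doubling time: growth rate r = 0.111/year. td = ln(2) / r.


td = ln(2) / 0.111 = 0.693147 / 0.111 = 6.24457 ≈ 6.2 years

6.2 years


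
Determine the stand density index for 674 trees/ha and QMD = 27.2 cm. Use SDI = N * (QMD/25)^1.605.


QMD/25 = 27.2/25 = 1.088
(1.088)^1.605 = exp(1.605 * ln(1.088)) = exp(1.605 * 0.0843411) = exp(0.135367) = 1.14496
SDI = 674 * 1.14496 = 771.703 ≈ 772

772


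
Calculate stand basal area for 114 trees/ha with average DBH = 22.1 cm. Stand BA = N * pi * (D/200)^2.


(D/200)^2 = (22.1/200)^2 = 0.1105^2 = 0.01221025
Individual BA = 3.141593 * 0.01221025 = 0.0383596 m^2
Stand BA = 114 * 0.0383596 = 4.37299 ≈ 4.37 m^2/ha

4.37 m^2/ha
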